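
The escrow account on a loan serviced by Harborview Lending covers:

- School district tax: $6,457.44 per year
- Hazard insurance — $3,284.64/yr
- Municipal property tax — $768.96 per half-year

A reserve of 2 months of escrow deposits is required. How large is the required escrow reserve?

School district tax = $6,457.44 annually
Hazard insurance = $3,284.64 annually
Municipal property tax = $768.96 × 2 = $1,537.92 annually
Annual escrow total = $11,280.00
Monthly = $11,280.00 / 12 = $940.00
Reserve = 2 × $940.00 = $1,880.00

$1,880.00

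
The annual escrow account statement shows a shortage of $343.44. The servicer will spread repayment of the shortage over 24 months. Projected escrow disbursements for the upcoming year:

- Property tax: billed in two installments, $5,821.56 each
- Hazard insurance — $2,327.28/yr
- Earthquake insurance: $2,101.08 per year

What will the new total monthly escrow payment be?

Property tax = $5,821.56 × 2 = $11,643.12 per year
Hazard insurance = $2,327.28 per year
Earthquake insurance = $2,101.08 per year
Combined annual = $11,643.12 + $2,327.28 + $2,101.08 = $16,071.48
Base monthly escrow = $16,071.48 ÷ 12 = $1,339.29
Monthly shortage recovery: $343.44 / 24 = $14.31
Adjusted monthly = $1,339.29 + $14.31 = $1,353.60

$1,353.60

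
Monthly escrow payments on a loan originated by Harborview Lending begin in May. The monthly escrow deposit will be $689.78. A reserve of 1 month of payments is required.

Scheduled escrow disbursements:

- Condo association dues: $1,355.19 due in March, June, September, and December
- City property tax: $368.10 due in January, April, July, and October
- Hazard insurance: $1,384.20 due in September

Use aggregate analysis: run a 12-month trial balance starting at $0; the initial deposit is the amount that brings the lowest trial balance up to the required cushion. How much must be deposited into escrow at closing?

$1,703.56

Cushion = 1 × $689.78 = $689.78
Trial balance (start $0, +$689.78 each month, − disbursements):
  May: +$689.78 → $689.78
  Jun: +$689.78 − $1,355.19 → $24.37
  Jul: +$689.78 − $368.10 → $346.05
  Aug: +$689.78 → $1,035.83
  Sep: +$689.78 − $2,739.39 → -$1,013.78
  Oct: +$689.78 − $368.10 → -$692.10
  Nov: +$689.78 → -$2.32
  Dec: +$689.78 − $1,355.19 → -$667.73
  Jan: +$689.78 − $368.10 → -$346.05
  Feb: +$689.78 → $343.73
  Mar: +$689.78 − $1,355.19 → -$321.68
  Apr: +$689.78 − $368.10 → $0.00
Lowest trial balance = -$1,013.78 (Sep)
Initial deposit = cushion − low point = $689.78 − (-$1,013.78) = $1,703.56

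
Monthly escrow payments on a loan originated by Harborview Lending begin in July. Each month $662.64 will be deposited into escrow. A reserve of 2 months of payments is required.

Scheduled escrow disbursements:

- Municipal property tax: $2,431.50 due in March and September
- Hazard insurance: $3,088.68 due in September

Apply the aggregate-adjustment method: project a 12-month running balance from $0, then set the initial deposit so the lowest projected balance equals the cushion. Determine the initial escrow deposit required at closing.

$4,857.54

Cushion = 2 × $662.64 = $1,325.28
Trial balance (start $0, +$662.64 each month, − disbursements):
  Jul: +$662.64 → $662.64
  Aug: +$662.64 → $1,325.28
  Sep: +$662.64 − $5,520.18 → -$3,532.26
  Oct: +$662.64 → -$2,869.62
  Nov: +$662.64 → -$2,206.98
  Dec: +$662.64 → -$1,544.34
  Jan: +$662.64 → -$881.70
  Feb: +$662.64 → -$219.06
  Mar: +$662.64 − $2,431.50 → -$1,987.92
  Apr: +$662.64 → -$1,325.28
  May: +$662.64 → -$662.64
  Jun: +$662.64 → $0.00
Lowest trial balance = -$3,532.26 (Sep)
Initial deposit = cushion − low point = $1,325.28 − (-$3,532.26) = $4,857.54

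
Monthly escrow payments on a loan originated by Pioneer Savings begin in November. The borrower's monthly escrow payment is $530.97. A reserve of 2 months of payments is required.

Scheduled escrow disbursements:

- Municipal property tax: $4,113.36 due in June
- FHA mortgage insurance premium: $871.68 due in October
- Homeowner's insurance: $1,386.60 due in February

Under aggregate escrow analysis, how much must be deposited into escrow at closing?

Cushion = 2 × $530.97 = $1,061.94
Trial balance (start $0, +$530.97 each month, − disbursements):
  Nov: +$530.97 → $530.97
  Dec: +$530.97 → $1,061.94
  Jan: +$530.97 → $1,592.91
  Feb: +$530.97 − $1,386.60 → $737.28
  Mar: +$530.97 → $1,268.25
  Apr: +$530.97 → $1,799.22
  May: +$530.97 → $2,330.19
  Jun: +$530.97 − $4,113.36 → -$1,252.20
  Jul: +$530.97 → -$721.23
  Aug: +$530.97 → -$190.26
  Sep: +$530.97 → $340.71
  Oct: +$530.97 − $871.68 → $0.00
Lowest trial balance = -$1,252.20 (Jun)
Initial deposit = cushion − low point = $1,061.94 − (-$1,252.20) = $2,314.14

$2,314.14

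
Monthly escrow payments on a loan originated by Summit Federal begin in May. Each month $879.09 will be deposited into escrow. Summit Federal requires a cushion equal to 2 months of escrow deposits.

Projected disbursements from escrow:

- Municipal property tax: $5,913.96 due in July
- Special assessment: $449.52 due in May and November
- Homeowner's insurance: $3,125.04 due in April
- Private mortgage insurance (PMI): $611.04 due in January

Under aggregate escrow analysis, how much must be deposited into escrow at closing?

$5,484.39

Cushion = 2 × $879.09 = $1,758.18
Trial balance (start $0, +$879.09 each month, − disbursements):
  May: +$879.09 − $449.52 → $429.57
  Jun: +$879.09 → $1,308.66
  Jul: +$879.09 − $5,913.96 → -$3,726.21
  Aug: +$879.09 → -$2,847.12
  Sep: +$879.09 → -$1,968.03
  Oct: +$879.09 → -$1,088.94
  Nov: +$879.09 − $449.52 → -$659.37
  Dec: +$879.09 → $219.72
  Jan: +$879.09 − $611.04 → $487.77
  Feb: +$879.09 → $1,366.86
  Mar: +$879.09 → $2,245.95
  Apr: +$879.09 − $3,125.04 → $0.00
Lowest trial balance = -$3,726.21 (Jul)
Initial deposit = cushion − low point = $1,758.18 − (-$3,726.21) = $5,484.39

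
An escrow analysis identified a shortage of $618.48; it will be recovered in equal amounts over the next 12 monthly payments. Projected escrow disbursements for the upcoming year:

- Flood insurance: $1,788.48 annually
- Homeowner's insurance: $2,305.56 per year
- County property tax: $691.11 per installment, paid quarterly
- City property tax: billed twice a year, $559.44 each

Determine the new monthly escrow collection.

$716.32

Flood insurance = $1,788.48
Homeowner's insurance = $2,305.56
County property tax = $691.11 × 4 = $2,764.44
City property tax = $559.44 × 2 = $1,118.88
Total per year = $7,977.36
Monthly = $7,977.36 ÷ 12 = $664.78
Shortage per month = $618.48 ÷ 12 = $51.54
Adjusted monthly = $664.78 + $51.54 = $716.32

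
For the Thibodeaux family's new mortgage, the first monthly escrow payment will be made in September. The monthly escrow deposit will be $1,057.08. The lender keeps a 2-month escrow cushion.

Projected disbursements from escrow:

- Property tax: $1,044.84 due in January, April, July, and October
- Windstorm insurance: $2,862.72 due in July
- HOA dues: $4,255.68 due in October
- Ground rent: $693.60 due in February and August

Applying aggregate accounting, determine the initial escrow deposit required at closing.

$5,300.52

Cushion = 2 × $1,057.08 = $2,114.16
Trial balance (start $0, +$1,057.08 each month, − disbursements):
  Sep: +$1,057.08 → $1,057.08
  Oct: +$1,057.08 − $5,300.52 → -$3,186.36
  Nov: +$1,057.08 → -$2,129.28
  Dec: +$1,057.08 → -$1,072.20
  Jan: +$1,057.08 − $1,044.84 → -$1,059.96
  Feb: +$1,057.08 − $693.60 → -$696.48
  Mar: +$1,057.08 → $360.60
  Apr: +$1,057.08 − $1,044.84 → $372.84
  May: +$1,057.08 → $1,429.92
  Jun: +$1,057.08 → $2,487.00
  Jul: +$1,057.08 − $3,907.56 → -$363.48
  Aug: +$1,057.08 − $693.60 → $0.00
Lowest trial balance = -$3,186.36 (Oct)
Initial deposit = cushion − low point = $2,114.16 − (-$3,186.36) = $5,300.52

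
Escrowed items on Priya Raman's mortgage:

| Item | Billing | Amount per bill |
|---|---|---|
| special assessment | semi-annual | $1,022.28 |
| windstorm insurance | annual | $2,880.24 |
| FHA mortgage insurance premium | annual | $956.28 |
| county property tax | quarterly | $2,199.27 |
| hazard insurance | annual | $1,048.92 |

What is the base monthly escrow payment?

Special assessment = $1,022.28 × 2 = $2,044.56 annually
Windstorm insurance = $2,880.24 annually
FHA mortgage insurance premium = $956.28 annually
County property tax = $2,199.27 × 4 = $8,797.08 annually
Hazard insurance = $1,048.92 annually
Annual escrow total = $15,727.08
Base monthly escrow = $15,727.08 ÷ 12 = $1,310.59

$1,310.59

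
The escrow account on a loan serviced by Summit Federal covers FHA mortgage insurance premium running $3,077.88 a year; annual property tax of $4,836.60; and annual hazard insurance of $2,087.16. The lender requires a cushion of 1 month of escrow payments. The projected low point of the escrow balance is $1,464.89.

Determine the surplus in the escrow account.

FHA mortgage insurance premium: $3,077.88/yr
Property tax: $4,836.60/yr
Hazard insurance: $2,087.16/yr
Annual escrow total = $3,077.88 + $4,836.60 + $2,087.16 = $10,001.64
Monthly = $10,001.64 ÷ 12 = $833.47
Required cushion = 1 × $833.47 = $833.47
Surplus = $1,464.89 − $833.47 = $631.42

$631.42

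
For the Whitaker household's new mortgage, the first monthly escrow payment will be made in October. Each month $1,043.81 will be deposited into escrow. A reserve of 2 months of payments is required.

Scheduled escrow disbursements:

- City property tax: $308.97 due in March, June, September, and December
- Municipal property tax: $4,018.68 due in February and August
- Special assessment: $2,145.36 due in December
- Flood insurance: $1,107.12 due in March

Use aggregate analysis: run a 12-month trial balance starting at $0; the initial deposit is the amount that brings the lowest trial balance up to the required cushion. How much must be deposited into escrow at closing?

Cushion = 2 × $1,043.81 = $2,087.62
Trial balance (start $0, +$1,043.81 each month, − disbursements):
  Oct: +$1,043.81 → $1,043.81
  Nov: +$1,043.81 → $2,087.62
  Dec: +$1,043.81 − $2,454.33 → $677.10
  Jan: +$1,043.81 → $1,720.91
  Feb: +$1,043.81 − $4,018.68 → -$1,253.96
  Mar: +$1,043.81 − $1,416.09 → -$1,626.24
  Apr: +$1,043.81 → -$582.43
  May: +$1,043.81 → $461.38
  Jun: +$1,043.81 − $308.97 → $1,196.22
  Jul: +$1,043.81 → $2,240.03
  Aug: +$1,043.81 − $4,018.68 → -$734.84
  Sep: +$1,043.81 − $308.97 → $0.00
Lowest trial balance = -$1,626.24 (Mar)
Initial deposit = cushion − low point = $2,087.62 − (-$1,626.24) = $3,713.86

$3,713.86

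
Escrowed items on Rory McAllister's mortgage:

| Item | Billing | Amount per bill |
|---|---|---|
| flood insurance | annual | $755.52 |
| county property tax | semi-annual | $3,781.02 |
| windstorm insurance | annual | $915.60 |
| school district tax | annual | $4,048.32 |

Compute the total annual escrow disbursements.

$13,281.48

Flood insurance — $755.52/yr
County property tax — $3,781.02 × 2 = $7,562.04/yr
Windstorm insurance — $915.60/yr
School district tax — $4,048.32/yr
Total annual escrow = $13,281.48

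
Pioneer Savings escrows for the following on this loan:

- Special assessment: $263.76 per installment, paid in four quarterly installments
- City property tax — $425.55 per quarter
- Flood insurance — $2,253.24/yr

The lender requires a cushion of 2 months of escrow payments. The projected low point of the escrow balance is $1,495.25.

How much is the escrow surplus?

$660.17

Special assessment — $263.76 × 4 = $1,055.04
City property tax — $425.55 × 4 = $1,702.20
Flood insurance — $2,253.24
Combined annual = $5,010.48
Monthly = $5,010.48 / 12 = $417.54
Required reserve = 2 × $417.54 = $835.08
Excess over cushion: $1,495.25 − $835.08 = $660.17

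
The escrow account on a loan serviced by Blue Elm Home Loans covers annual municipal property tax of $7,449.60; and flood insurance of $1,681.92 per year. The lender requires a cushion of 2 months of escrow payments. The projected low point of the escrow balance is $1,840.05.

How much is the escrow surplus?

Municipal property tax — $7,449.60 annually
Flood insurance — $1,681.92 annually
Annual escrow total = $7,449.60 + $1,681.92 = $9,131.52
Per month = $9,131.52 ÷ 12 = $760.96
Required reserve = 2 × $760.96 = $1,521.92
Surplus = $1,840.05 − $1,521.92 = $318.13

$318.13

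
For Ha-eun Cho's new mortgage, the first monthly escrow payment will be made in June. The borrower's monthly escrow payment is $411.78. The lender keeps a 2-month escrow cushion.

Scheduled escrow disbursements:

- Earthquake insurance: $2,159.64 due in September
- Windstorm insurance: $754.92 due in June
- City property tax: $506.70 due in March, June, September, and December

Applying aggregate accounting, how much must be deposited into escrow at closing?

$3,104.40

Cushion = 2 × $411.78 = $823.56
Trial balance (start $0, +$411.78 each month, − disbursements):
  Jun: +$411.78 − $1,261.62 → -$849.84
  Jul: +$411.78 → -$438.06
  Aug: +$411.78 → -$26.28
  Sep: +$411.78 − $2,666.34 → -$2,280.84
  Oct: +$411.78 → -$1,869.06
  Nov: +$411.78 → -$1,457.28
  Dec: +$411.78 − $506.70 → -$1,552.20
  Jan: +$411.78 → -$1,140.42
  Feb: +$411.78 → -$728.64
  Mar: +$411.78 − $506.70 → -$823.56
  Apr: +$411.78 → -$411.78
  May: +$411.78 → $0.00
Lowest trial balance = -$2,280.84 (Sep)
Initial deposit = cushion − low point = $823.56 − (-$2,280.84) = $3,104.40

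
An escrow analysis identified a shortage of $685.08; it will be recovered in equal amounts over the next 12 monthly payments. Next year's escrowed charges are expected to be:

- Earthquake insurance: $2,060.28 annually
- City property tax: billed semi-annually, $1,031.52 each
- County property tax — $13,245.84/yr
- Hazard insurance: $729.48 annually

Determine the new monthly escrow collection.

Earthquake insurance: $2,060.28 annually
City property tax: $1,031.52 × 2 = $2,063.04 annually
County property tax: $13,245.84 annually
Hazard insurance: $729.48 annually
Annual escrow total = $2,060.28 + $2,063.04 + $13,245.84 + $729.48 = $18,098.64
Monthly = $18,098.64 ÷ 12 = $1,508.22
Shortage per month = $685.08 ÷ 12 = $57.09
Adjusted monthly = $1,508.22 + $57.09 = $1,565.31

$1,565.31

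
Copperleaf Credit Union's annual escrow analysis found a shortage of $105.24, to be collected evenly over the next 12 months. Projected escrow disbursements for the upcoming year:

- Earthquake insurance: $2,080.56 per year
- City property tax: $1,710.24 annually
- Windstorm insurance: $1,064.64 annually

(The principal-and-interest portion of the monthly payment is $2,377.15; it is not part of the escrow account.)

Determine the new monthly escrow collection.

Earthquake insurance: $2,080.56
City property tax: $1,710.24
Windstorm insurance: $1,064.64
Yearly total = $2,080.56 + $1,710.24 + $1,064.64 = $4,855.44
Per month = $4,855.44 / 12 = $404.62
Shortage spread = $105.24 / 12 = $8.77/mo
New monthly escrow = $404.62 + $8.77 = $413.39

$413.39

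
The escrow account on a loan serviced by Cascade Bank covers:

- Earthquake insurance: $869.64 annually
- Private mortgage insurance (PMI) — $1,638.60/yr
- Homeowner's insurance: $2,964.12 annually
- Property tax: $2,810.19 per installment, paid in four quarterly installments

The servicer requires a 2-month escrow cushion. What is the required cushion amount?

$2,785.52

Earthquake insurance: $869.64 annually
Private mortgage insurance (PMI): $1,638.60 annually
Homeowner's insurance: $2,964.12 annually
Property tax: $2,810.19 × 4 = $11,240.76 annually
Yearly total = $869.64 + $1,638.60 + $2,964.12 + $11,240.76 = $16,713.12
Base monthly escrow = $16,713.12 ÷ 12 = $1,392.76
Required cushion = 2 × $1,392.76 = $2,785.52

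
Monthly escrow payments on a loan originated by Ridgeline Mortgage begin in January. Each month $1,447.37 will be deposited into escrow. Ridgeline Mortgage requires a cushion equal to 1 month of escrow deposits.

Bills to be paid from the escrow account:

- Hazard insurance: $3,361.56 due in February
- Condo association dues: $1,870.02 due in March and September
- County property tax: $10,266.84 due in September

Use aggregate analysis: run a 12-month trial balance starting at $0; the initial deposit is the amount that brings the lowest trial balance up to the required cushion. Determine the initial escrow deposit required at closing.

Cushion = 1 × $1,447.37 = $1,447.37
Trial balance (start $0, +$1,447.37 each month, − disbursements):
  Jan: +$1,447.37 → $1,447.37
  Feb: +$1,447.37 − $3,361.56 → -$466.82
  Mar: +$1,447.37 − $1,870.02 → -$889.47
  Apr: +$1,447.37 → $557.90
  May: +$1,447.37 → $2,005.27
  Jun: +$1,447.37 → $3,452.64
  Jul: +$1,447.37 → $4,900.01
  Aug: +$1,447.37 → $6,347.38
  Sep: +$1,447.37 − $12,136.86 → -$4,342.11
  Oct: +$1,447.37 → -$2,894.74
  Nov: +$1,447.37 → -$1,447.37
  Dec: +$1,447.37 → $0.00
Lowest trial balance = -$4,342.11 (Sep)
Initial deposit = cushion − low point = $1,447.37 − (-$4,342.11) = $5,789.48

$5,789.48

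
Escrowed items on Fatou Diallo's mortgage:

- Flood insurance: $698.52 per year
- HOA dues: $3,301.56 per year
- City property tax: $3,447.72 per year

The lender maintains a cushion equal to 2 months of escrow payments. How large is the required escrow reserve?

$1,241.30

Flood insurance: $698.52 annually
HOA dues: $3,301.56 annually
City property tax: $3,447.72 annually
Combined annual = $7,447.80
Base monthly escrow = $7,447.80 / 12 = $620.65
Required cushion = 2 × $620.65 = $1,241.30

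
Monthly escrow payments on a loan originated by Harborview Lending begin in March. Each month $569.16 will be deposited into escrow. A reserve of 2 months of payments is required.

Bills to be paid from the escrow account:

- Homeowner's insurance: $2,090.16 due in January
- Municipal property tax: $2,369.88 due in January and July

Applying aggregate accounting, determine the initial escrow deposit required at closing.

$1,707.48

Cushion = 2 × $569.16 = $1,138.32
Trial balance (start $0, +$569.16 each month, − disbursements):
  Mar: +$569.16 → $569.16
  Apr: +$569.16 → $1,138.32
  May: +$569.16 → $1,707.48
  Jun: +$569.16 → $2,276.64
  Jul: +$569.16 − $2,369.88 → $475.92
  Aug: +$569.16 → $1,045.08
  Sep: +$569.16 → $1,614.24
  Oct: +$569.16 → $2,183.40
  Nov: +$569.16 → $2,752.56
  Dec: +$569.16 → $3,321.72
  Jan: +$569.16 − $4,460.04 → -$569.16
  Feb: +$569.16 → $0.00
Lowest trial balance = -$569.16 (Jan)
Initial deposit = cushion − low point = $1,138.32 − (-$569.16) = $1,707.48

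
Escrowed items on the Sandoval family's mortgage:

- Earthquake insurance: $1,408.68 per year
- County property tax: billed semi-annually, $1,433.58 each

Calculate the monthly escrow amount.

Earthquake insurance = $1,408.68 per year
County property tax = $1,433.58 × 2 = $2,867.16 per year
Annual escrow total = $1,408.68 + $2,867.16 = $4,275.84
Base monthly escrow = $4,275.84 ÷ 12 = $356.32

$356.32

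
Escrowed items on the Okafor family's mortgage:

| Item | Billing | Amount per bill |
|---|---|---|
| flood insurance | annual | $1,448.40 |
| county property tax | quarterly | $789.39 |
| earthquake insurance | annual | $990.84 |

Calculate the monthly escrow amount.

Flood insurance = $1,448.40 annually
County property tax = $789.39 × 4 = $3,157.56 annually
Earthquake insurance = $990.84 annually
Combined annual = $1,448.40 + $3,157.56 + $990.84 = $5,596.80
Per month = $5,596.80 ÷ 12 = $466.40

$466.40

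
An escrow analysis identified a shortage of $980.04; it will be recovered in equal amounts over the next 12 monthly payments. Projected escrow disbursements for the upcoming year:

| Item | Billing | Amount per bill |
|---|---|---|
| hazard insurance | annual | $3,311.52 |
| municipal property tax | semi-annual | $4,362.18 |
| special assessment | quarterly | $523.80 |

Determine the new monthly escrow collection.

Hazard insurance: $3,311.52
Municipal property tax: $4,362.18 × 2 = $8,724.36
Special assessment: $523.80 × 4 = $2,095.20
Yearly total = $14,131.08
Monthly = $14,131.08 / 12 = $1,177.59
Monthly shortage recovery: $980.04 / 12 = $81.67
Adjusted monthly = $1,177.59 + $81.67 = $1,259.26

$1,259.26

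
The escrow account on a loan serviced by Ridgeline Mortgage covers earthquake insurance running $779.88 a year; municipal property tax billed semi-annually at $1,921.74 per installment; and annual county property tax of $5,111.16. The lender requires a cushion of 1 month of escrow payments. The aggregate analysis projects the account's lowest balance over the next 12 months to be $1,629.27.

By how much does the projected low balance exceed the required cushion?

$818.06

Earthquake insurance: $779.88
Municipal property tax: $1,921.74 × 2 = $3,843.48
County property tax: $5,111.16
Total per year = $779.88 + $3,843.48 + $5,111.16 = $9,734.52
Monthly escrow = $9,734.52 / 12 = $811.21
Required reserve = 1 × $811.21 = $811.21
Surplus = $1,629.27 − $811.21 = $818.06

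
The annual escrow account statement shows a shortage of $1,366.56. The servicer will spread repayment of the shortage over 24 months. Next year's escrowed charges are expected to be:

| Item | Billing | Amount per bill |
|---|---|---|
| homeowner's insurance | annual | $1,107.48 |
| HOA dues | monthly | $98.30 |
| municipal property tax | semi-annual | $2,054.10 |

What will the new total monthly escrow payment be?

$589.88

Homeowner's insurance = $1,107.48 per year
HOA dues = $98.30 × 12 = $1,179.60 per year
Municipal property tax = $2,054.10 × 2 = $4,108.20 per year
Yearly total = $6,395.28
Per month = $6,395.28 ÷ 12 = $532.94
Shortage spread = $1,366.56 / 24 = $56.94/mo
Adjusted monthly = $532.94 + $56.94 = $589.88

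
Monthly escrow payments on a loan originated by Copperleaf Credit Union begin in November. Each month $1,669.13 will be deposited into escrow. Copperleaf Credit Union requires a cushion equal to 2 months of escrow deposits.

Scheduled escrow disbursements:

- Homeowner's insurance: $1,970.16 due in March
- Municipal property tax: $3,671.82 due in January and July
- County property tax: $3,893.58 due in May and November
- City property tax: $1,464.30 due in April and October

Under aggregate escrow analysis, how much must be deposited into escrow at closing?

$6,881.35

Cushion = 2 × $1,669.13 = $3,338.26
Trial balance (start $0, +$1,669.13 each month, − disbursements):
  Nov: +$1,669.13 − $3,893.58 → -$2,224.45
  Dec: +$1,669.13 → -$555.32
  Jan: +$1,669.13 − $3,671.82 → -$2,558.01
  Feb: +$1,669.13 → -$888.88
  Mar: +$1,669.13 − $1,970.16 → -$1,189.91
  Apr: +$1,669.13 − $1,464.30 → -$985.08
  May: +$1,669.13 − $3,893.58 → -$3,209.53
  Jun: +$1,669.13 → -$1,540.40
  Jul: +$1,669.13 − $3,671.82 → -$3,543.09
  Aug: +$1,669.13 → -$1,873.96
  Sep: +$1,669.13 → -$204.83
  Oct: +$1,669.13 − $1,464.30 → $0.00
Lowest trial balance = -$3,543.09 (Jul)
Initial deposit = cushion − low point = $3,338.26 − (-$3,543.09) = $6,881.35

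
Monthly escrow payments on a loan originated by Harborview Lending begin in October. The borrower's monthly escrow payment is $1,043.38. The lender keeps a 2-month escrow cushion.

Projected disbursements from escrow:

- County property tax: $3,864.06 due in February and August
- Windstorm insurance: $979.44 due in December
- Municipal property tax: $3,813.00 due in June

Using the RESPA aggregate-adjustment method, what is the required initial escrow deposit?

Cushion = 2 × $1,043.38 = $2,086.76
Trial balance (start $0, +$1,043.38 each month, − disbursements):
  Oct: +$1,043.38 → $1,043.38
  Nov: +$1,043.38 → $2,086.76
  Dec: +$1,043.38 − $979.44 → $2,150.70
  Jan: +$1,043.38 → $3,194.08
  Feb: +$1,043.38 − $3,864.06 → $373.40
  Mar: +$1,043.38 → $1,416.78
  Apr: +$1,043.38 → $2,460.16
  May: +$1,043.38 → $3,503.54
  Jun: +$1,043.38 − $3,813.00 → $733.92
  Jul: +$1,043.38 → $1,777.30
  Aug: +$1,043.38 − $3,864.06 → -$1,043.38
  Sep: +$1,043.38 → $0.00
Lowest trial balance = -$1,043.38 (Aug)
Initial deposit = cushion − low point = $2,086.76 − (-$1,043.38) = $3,130.14

$3,130.14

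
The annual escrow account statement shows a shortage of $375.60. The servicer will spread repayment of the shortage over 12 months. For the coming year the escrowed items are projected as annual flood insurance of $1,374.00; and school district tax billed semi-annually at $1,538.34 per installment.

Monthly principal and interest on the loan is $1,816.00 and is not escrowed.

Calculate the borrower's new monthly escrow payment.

$402.19

Flood insurance: $1,374.00 per year
School district tax: $1,538.34 × 2 = $3,076.68 per year
Yearly total = $1,374.00 + $3,076.68 = $4,450.68
Per month = $4,450.68 ÷ 12 = $370.89
Monthly shortage recovery: $375.60 ÷ 12 = $31.30
New monthly escrow = $370.89 + $31.30 = $402.19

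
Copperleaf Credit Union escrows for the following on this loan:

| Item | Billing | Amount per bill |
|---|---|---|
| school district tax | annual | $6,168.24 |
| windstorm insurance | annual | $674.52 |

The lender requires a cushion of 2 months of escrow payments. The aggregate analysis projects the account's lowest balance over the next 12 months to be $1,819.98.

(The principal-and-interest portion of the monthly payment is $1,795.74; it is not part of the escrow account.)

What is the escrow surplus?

$679.52

School district tax: $6,168.24 per year
Windstorm insurance: $674.52 per year
Combined annual = $6,842.76
Monthly = $6,842.76 ÷ 12 = $570.23
Required cushion = 2 × $570.23 = $1,140.46
Surplus = $1,819.98 − $1,140.46 = $679.52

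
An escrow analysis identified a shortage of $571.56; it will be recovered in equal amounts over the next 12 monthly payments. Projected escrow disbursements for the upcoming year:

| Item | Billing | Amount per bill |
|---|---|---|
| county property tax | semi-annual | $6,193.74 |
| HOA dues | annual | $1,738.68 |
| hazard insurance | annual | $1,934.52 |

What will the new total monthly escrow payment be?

$1,386.02

County property tax: $6,193.74 × 2 = $12,387.48 annually
HOA dues: $1,738.68 annually
Hazard insurance: $1,934.52 annually
Total per year = $16,060.68
Per month = $16,060.68 / 12 = $1,338.39
Shortage per month = $571.56 / 12 = $47.63
Adjusted monthly = $1,338.39 + $47.63 = $1,386.02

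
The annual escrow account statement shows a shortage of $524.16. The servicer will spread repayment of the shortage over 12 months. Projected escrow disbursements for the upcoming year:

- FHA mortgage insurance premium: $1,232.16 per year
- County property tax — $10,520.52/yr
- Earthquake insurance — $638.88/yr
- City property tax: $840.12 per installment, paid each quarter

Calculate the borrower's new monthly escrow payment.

FHA mortgage insurance premium: $1,232.16 per year
County property tax: $10,520.52 per year
Earthquake insurance: $638.88 per year
City property tax: $840.12 × 4 = $3,360.48 per year
Annual escrow total = $15,752.04
Per month = $15,752.04 ÷ 12 = $1,312.67
Shortage spread = $524.16 / 12 = $43.68/mo
Adjusted monthly = $1,312.67 + $43.68 = $1,356.35

$1,356.35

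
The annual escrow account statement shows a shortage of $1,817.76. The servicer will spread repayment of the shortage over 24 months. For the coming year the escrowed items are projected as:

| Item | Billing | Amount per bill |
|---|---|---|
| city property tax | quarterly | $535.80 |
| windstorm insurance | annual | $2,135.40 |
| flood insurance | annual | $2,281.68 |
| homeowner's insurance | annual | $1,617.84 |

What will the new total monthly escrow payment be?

$757.25

City property tax: $535.80 × 4 = $2,143.20 annually
Windstorm insurance: $2,135.40 annually
Flood insurance: $2,281.68 annually
Homeowner's insurance: $1,617.84 annually
Annual escrow total = $2,143.20 + $2,135.40 + $2,281.68 + $1,617.84 = $8,178.12
Base monthly escrow = $8,178.12 / 12 = $681.51
Shortage per month = $1,817.76 / 24 = $75.74
Adjusted monthly = $681.51 + $75.74 = $757.25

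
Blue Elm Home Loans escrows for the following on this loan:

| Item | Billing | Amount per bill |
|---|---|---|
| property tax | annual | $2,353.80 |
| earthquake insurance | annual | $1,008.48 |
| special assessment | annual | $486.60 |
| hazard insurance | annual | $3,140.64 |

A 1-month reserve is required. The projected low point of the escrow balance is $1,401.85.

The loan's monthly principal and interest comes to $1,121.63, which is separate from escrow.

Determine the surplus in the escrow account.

$819.39

Property tax — $2,353.80 per year
Earthquake insurance — $1,008.48 per year
Special assessment — $486.60 per year
Hazard insurance — $3,140.64 per year
Yearly total = $2,353.80 + $1,008.48 + $486.60 + $3,140.64 = $6,989.52
Monthly escrow = $6,989.52 / 12 = $582.46
Required reserve = 1 × $582.46 = $582.46
Surplus = $1,401.85 − $582.46 = $819.39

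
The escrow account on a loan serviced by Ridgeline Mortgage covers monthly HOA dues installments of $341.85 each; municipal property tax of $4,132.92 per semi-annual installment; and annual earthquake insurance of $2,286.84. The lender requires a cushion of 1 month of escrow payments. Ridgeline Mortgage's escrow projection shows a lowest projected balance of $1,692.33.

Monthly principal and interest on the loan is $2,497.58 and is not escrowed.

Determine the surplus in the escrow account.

$471.09

HOA dues = $341.85 × 12 = $4,102.20/yr
Municipal property tax = $4,132.92 × 2 = $8,265.84/yr
Earthquake insurance = $2,286.84/yr
Total per year = $4,102.20 + $8,265.84 + $2,286.84 = $14,654.88
Per month = $14,654.88 ÷ 12 = $1,221.24
Cushion = 1 × $1,221.24 = $1,221.24
Excess over cushion: $1,692.33 − $1,221.24 = $471.09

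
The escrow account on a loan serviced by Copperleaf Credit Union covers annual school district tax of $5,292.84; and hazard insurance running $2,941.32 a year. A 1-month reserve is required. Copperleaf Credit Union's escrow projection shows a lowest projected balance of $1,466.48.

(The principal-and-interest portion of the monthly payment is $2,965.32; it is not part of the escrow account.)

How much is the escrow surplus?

School district tax: $5,292.84 annually
Hazard insurance: $2,941.32 annually
Combined annual = $8,234.16
Base monthly escrow = $8,234.16 / 12 = $686.18
Cushion = 1 × $686.18 = $686.18
Surplus = $1,466.48 − $686.18 = $780.30

$780.30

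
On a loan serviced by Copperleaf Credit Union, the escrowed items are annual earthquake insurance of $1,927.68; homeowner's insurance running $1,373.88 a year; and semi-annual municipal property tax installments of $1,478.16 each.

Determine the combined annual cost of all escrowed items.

$6,257.88

Earthquake insurance = $1,927.68
Homeowner's insurance = $1,373.88
Municipal property tax = $1,478.16 × 2 = $2,956.32
Combined annual = $1,927.68 + $1,373.88 + $2,956.32 = $6,257.88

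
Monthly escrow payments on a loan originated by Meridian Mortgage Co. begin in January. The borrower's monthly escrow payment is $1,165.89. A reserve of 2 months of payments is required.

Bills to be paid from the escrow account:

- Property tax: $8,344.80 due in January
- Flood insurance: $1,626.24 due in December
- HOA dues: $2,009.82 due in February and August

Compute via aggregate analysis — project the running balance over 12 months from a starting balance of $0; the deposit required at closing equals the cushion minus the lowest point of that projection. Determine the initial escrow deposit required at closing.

Cushion = 2 × $1,165.89 = $2,331.78
Trial balance (start $0, +$1,165.89 each month, − disbursements):
  Jan: +$1,165.89 − $8,344.80 → -$7,178.91
  Feb: +$1,165.89 − $2,009.82 → -$8,022.84
  Mar: +$1,165.89 → -$6,856.95
  Apr: +$1,165.89 → -$5,691.06
  May: +$1,165.89 → -$4,525.17
  Jun: +$1,165.89 → -$3,359.28
  Jul: +$1,165.89 → -$2,193.39
  Aug: +$1,165.89 − $2,009.82 → -$3,037.32
  Sep: +$1,165.89 → -$1,871.43
  Oct: +$1,165.89 → -$705.54
  Nov: +$1,165.89 → $460.35
  Dec: +$1,165.89 − $1,626.24 → $0.00
Lowest trial balance = -$8,022.84 (Feb)
Initial deposit = cushion − low point = $2,331.78 − (-$8,022.84) = $10,354.62

$10,354.62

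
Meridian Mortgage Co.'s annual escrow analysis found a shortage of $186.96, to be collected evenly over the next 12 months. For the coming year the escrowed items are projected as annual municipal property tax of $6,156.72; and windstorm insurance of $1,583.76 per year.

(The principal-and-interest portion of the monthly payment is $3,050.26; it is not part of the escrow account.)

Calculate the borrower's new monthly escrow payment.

$660.62

Municipal property tax — $6,156.72
Windstorm insurance — $1,583.76
Total annual escrow = $6,156.72 + $1,583.76 = $7,740.48
Monthly escrow = $7,740.48 / 12 = $645.04
Monthly shortage recovery: $186.96 / 12 = $15.58
Adjusted monthly = $645.04 + $15.58 = $660.62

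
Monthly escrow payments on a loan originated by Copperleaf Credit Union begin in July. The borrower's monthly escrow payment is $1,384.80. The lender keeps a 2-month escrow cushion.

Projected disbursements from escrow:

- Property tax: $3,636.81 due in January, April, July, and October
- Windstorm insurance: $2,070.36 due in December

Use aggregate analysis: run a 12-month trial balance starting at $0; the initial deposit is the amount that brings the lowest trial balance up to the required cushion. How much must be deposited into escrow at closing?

$6,056.79

Cushion = 2 × $1,384.80 = $2,769.60
Trial balance (start $0, +$1,384.80 each month, − disbursements):
  Jul: +$1,384.80 − $3,636.81 → -$2,252.01
  Aug: +$1,384.80 → -$867.21
  Sep: +$1,384.80 → $517.59
  Oct: +$1,384.80 − $3,636.81 → -$1,734.42
  Nov: +$1,384.80 → -$349.62
  Dec: +$1,384.80 − $2,070.36 → -$1,035.18
  Jan: +$1,384.80 − $3,636.81 → -$3,287.19
  Feb: +$1,384.80 → -$1,902.39
  Mar: +$1,384.80 → -$517.59
  Apr: +$1,384.80 − $3,636.81 → -$2,769.60
  May: +$1,384.80 → -$1,384.80
  Jun: +$1,384.80 → $0.00
Lowest trial balance = -$3,287.19 (Jan)
Initial deposit = cushion − low point = $2,769.60 − (-$3,287.19) = $6,056.79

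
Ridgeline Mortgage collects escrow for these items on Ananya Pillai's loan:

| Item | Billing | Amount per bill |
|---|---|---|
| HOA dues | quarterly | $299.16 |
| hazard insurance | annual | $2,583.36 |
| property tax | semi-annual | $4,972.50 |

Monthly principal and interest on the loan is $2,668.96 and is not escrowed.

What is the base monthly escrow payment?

HOA dues — $299.16 × 4 = $1,196.64 per year
Hazard insurance — $2,583.36 per year
Property tax — $4,972.50 × 2 = $9,945.00 per year
Yearly total = $1,196.64 + $2,583.36 + $9,945.00 = $13,725.00
Per month = $13,725.00 / 12 = $1,143.75

$1,143.75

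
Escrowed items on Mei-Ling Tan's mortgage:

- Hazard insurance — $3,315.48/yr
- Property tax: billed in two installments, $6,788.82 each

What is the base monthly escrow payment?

Hazard insurance — $3,315.48/yr
Property tax — $6,788.82 × 2 = $13,577.64/yr
Total annual escrow = $16,893.12
Monthly escrow = $16,893.12 / 12 = $1,407.76

$1,407.76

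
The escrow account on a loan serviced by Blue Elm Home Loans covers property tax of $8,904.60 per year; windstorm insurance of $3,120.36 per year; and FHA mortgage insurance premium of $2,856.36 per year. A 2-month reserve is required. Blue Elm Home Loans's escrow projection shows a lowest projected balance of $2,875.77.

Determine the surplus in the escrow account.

$395.55

Property tax = $8,904.60 annually
Windstorm insurance = $3,120.36 annually
FHA mortgage insurance premium = $2,856.36 annually
Annual escrow total = $8,904.60 + $3,120.36 + $2,856.36 = $14,881.32
Per month = $14,881.32 / 12 = $1,240.11
Required reserve = 2 × $1,240.11 = $2,480.22
Surplus = $2,875.77 − $2,480.22 = $395.55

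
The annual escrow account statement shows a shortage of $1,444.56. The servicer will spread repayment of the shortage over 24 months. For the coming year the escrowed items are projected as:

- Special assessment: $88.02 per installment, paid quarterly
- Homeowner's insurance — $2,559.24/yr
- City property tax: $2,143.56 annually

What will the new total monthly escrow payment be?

$481.43

Special assessment — $88.02 × 4 = $352.08
Homeowner's insurance — $2,559.24
City property tax — $2,143.56
Total per year = $352.08 + $2,559.24 + $2,143.56 = $5,054.88
Monthly = $5,054.88 / 12 = $421.24
Monthly shortage recovery: $1,444.56 ÷ 24 = $60.19
New monthly escrow = $421.24 + $60.19 = $481.43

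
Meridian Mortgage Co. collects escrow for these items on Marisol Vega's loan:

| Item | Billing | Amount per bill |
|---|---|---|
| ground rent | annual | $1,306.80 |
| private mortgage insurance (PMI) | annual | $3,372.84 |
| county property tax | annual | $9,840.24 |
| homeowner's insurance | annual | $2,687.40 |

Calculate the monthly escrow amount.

$1,433.94

Ground rent: $1,306.80 annually
Private mortgage insurance (PMI): $3,372.84 annually
County property tax: $9,840.24 annually
Homeowner's insurance: $2,687.40 annually
Yearly total = $1,306.80 + $3,372.84 + $9,840.24 + $2,687.40 = $17,207.28
Per month = $17,207.28 ÷ 12 = $1,433.94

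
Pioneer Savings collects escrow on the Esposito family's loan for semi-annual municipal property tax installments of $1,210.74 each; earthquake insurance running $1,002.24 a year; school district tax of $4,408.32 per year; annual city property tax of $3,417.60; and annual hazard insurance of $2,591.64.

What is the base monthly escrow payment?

$1,153.44

Municipal property tax = $1,210.74 × 2 = $2,421.48 per year
Earthquake insurance = $1,002.24 per year
School district tax = $4,408.32 per year
City property tax = $3,417.60 per year
Hazard insurance = $2,591.64 per year
Annual escrow total = $2,421.48 + $1,002.24 + $4,408.32 + $3,417.60 + $2,591.64 = $13,841.28
Monthly escrow = $13,841.28 ÷ 12 = $1,153.44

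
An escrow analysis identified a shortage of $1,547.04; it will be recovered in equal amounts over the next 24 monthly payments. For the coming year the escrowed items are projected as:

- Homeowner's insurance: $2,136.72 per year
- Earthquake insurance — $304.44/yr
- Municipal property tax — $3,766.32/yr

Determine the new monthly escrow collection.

$581.75

Homeowner's insurance: $2,136.72 annually
Earthquake insurance: $304.44 annually
Municipal property tax: $3,766.32 annually
Yearly total = $2,136.72 + $304.44 + $3,766.32 = $6,207.48
Per month = $6,207.48 / 12 = $517.29
Monthly shortage recovery: $1,547.04 ÷ 24 = $64.46
New monthly escrow = $517.29 + $64.46 = $581.75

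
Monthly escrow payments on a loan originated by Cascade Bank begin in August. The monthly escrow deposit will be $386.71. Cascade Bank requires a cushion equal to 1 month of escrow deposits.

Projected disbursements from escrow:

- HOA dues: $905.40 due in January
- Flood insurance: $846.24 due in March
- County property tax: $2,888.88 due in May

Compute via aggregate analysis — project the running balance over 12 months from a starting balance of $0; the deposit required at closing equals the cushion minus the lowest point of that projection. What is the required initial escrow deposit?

$1,160.13

Cushion = 1 × $386.71 = $386.71
Trial balance (start $0, +$386.71 each month, − disbursements):
  Aug: +$386.71 → $386.71
  Sep: +$386.71 → $773.42
  Oct: +$386.71 → $1,160.13
  Nov: +$386.71 → $1,546.84
  Dec: +$386.71 → $1,933.55
  Jan: +$386.71 − $905.40 → $1,414.86
  Feb: +$386.71 → $1,801.57
  Mar: +$386.71 − $846.24 → $1,342.04
  Apr: +$386.71 → $1,728.75
  May: +$386.71 − $2,888.88 → -$773.42
  Jun: +$386.71 → -$386.71
  Jul: +$386.71 → $0.00
Lowest trial balance = -$773.42 (May)
Initial deposit = cushion − low point = $386.71 − (-$773.42) = $1,160.13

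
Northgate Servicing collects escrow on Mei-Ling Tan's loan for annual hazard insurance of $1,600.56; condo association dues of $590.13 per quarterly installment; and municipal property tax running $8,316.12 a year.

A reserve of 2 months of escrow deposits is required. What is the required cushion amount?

Hazard insurance = $1,600.56/yr
Condo association dues = $590.13 × 4 = $2,360.52/yr
Municipal property tax = $8,316.12/yr
Yearly total = $1,600.56 + $2,360.52 + $8,316.12 = $12,277.20
Base monthly escrow = $12,277.20 / 12 = $1,023.10
Required cushion = 2 × $1,023.10 = $2,046.20

$2,046.20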